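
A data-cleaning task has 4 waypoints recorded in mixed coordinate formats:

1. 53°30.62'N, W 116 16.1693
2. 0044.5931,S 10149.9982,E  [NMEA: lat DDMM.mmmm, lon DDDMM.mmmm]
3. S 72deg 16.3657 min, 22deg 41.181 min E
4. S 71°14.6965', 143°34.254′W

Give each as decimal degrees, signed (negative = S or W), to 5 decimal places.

1. 53.51033, -116.26949
2. -0.74322, 101.83330
3. -72.27276, 22.68635
4. -71.24494, -143.57090

Point 1:
  Lat: 53 + 30.62/60 = 53.510333
  N → positive
  Longitude: 16.1693′ = 0.269488°; total 116.269488
  W → negative
Point 2:
  Lat: split at 2 digits → 00° and 44.5931′; 0 + 44.5931/60 = 0.743218
  hemisphere S, so the sign is −
  Lon: split at 3 digits → 101° and 49.9982′; 101 + 49.9982/60 = 101.833303
  E ⇒ keep positive
Point 3:
  Latitude: 16.3657′ = 0.272762°; total 72.272762
  S → negative
  λ: 41.181′ = 0.686350°; total 22.686350
  E ⇒ keep positive
Point 4:
  Latitude: 71 + 14.6965/60 = 71.244942
  hemisphere S, so the sign is −
  Longitude: 34.254′ = 0.570900°; total 143.570900
  hemisphere W, so the sign is −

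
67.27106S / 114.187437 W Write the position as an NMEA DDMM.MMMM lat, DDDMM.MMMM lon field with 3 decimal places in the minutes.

6716.264,S / 11411.246,W

Lat: fractional part 0.271060 → 16.26360 minutes
λ: 114° + 0.187437 × 60 = 114° 11.24622′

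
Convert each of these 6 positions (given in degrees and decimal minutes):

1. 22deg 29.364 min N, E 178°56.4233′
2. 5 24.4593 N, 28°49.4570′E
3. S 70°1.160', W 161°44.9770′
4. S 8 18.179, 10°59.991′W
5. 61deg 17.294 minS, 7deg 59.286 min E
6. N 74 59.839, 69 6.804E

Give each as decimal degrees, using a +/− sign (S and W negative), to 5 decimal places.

Point 1:
  φ: 29.364′ = 0.489400°; total 22.489400
  N → positive
  Longitude: 178 + 56.4233/60 = 178.940388
  E → positive
Point 2:
  φ: 5 + 24.4593/60 = 5.407655
  N ⇒ keep positive
  Lon: 49.457′ = 0.824283°; total 28.824283
  E ⇒ keep positive
Point 3:
  φ: 70 + 1.16/60 = 70.019333
  S → negative
  Lon: 44.977′ = 0.749617°; total 161.749617
  W → negative
Point 4:
  Latitude: 8 + 18.179/60 = 8.302983
  S ⇒ negate
  Lon: 59.991′ = 0.999850°; total 10.999850
  W → negative
Point 5:
  Latitude: 61 + 17.294/60 = 61.288233
  S ⇒ negate
  λ: 7 + 59.286/60 = 7.988100
  E ⇒ keep positive
Point 6:
  Lat: 74 + 59.839/60 = 74.997317
  N ⇒ keep positive
  Longitude: 69 + 6.804/60 = 69.113400
  E → positive

1. 22.48940, 178.94039
2. 5.40766, 28.82428
3. -70.01933, -161.74962
4. -8.30298, -10.99985
5. -61.28823, 7.98810
6. 74.99732, 69.11340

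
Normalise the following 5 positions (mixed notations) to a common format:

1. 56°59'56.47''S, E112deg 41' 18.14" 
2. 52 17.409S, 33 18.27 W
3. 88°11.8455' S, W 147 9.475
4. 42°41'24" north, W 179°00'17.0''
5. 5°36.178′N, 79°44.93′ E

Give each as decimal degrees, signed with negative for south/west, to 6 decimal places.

Point 1:
  Lat: 56° + 59/60 + 56.47/3600 = 56 + 0.983333 + 0.015686 = 56.9990194
  S ⇒ negate
  Lon: 112 + 41/60 + 18.14/3600 = 112.6883722
  E → positive
Point 2:
  Lat: 52 + 17.409/60 = 52.2901500
  hemisphere S, so the sign is −
  Longitude: 33 + 18.27/60 = 33.3045000
  W → negative
Point 3:
  φ: 11.8455′ = 0.197425°; total 88.1974250
  hemisphere S, so the sign is −
  λ: 9.475′ = 0.157917°; total 147.1579167
  W → negative
Point 4:
  φ: 42 + 41/60 + 24/3600 = 42.6900000
  N → positive
  Longitude: 179° + 0/60 + 17/3600 = 179 + 0.000000 + 0.004722 = 179.0047222
  hemisphere W, so the sign is −
Point 5:
  φ: 5 + 36.178/60 = 5.6029667
  N ⇒ keep positive
  Lon: 79 + 44.93/60 = 79.7488333
  E → positive

1. -56.999019, 112.688372
2. -52.290150, -33.304500
3. -88.197425, -147.157917
4. 42.690000, -179.004722
5. 5.602967, 79.748833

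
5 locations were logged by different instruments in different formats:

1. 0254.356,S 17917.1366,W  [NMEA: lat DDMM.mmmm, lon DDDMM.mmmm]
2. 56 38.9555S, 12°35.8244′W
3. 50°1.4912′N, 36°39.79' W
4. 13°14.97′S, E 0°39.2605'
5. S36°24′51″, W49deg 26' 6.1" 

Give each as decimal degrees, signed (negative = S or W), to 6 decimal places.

Point 1:
  Lat: degrees = first 2 digits = 2, minutes = 54.356; 2 + 54.356/60 = 2.9059333
  S ⇒ negate
  Longitude: split at 3 digits → 179° and 17.1366′; 179 + 17.1366/60 = 179.2856100
  W → negative
Point 2:
  Lat: 38.9555′ = 0.649258°; total 56.6492583
  S ⇒ negate
  Longitude: 35.8244′ = 0.597073°; total 12.5970733
  W ⇒ negate
Point 3:
  Lat: 50 + 1.4912/60 = 50.0248533
  N → positive
  λ: 36 + 39.79/60 = 36.6631667
  hemisphere W, so the sign is −
Point 4:
  Latitude: 14.97′ = 0.249500°; total 13.2495000
  hemisphere S, so the sign is −
  Lon: 0 + 39.2605/60 = 0.6543417
  E → positive
Point 5:
  Lat: 36° + 24/60 + 51/3600 = 36 + 0.400000 + 0.014167 = 36.4141667
  S → negative
  Lon: 49° + 26/60 + 6.1/3600 = 49 + 0.433333 + 0.001694 = 49.4350278
  W → negative

1. -2.905933, -179.285610
2. -56.649258, -12.597073
3. 50.024853, -36.663167
4. -13.249500, 0.654342
5. -36.414167, -49.435028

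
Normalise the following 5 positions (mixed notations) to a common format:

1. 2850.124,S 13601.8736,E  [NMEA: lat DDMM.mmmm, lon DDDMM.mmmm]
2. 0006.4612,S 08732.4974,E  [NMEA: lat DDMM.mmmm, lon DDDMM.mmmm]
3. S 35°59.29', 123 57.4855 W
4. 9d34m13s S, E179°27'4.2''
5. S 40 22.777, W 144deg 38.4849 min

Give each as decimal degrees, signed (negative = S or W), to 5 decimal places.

1. -28.83540, 136.03123
2. -0.10769, 87.54162
3. -35.98817, -123.95809
4. -9.57028, 179.45117
5. -40.37962, -144.64142

Point 1:
  Latitude: degrees = first 2 digits = 28, minutes = 50.124; 28 + 50.124/60 = 28.835400
  S → negative
  Lon: degrees = first 3 digits = 136, minutes = 1.8736; 136 + 1.8736/60 = 136.031227
  E ⇒ keep positive
Point 2:
  Lat: split at 2 digits → 00° and 6.4612′; 0 + 6.4612/60 = 0.107687
  hemisphere S, so the sign is −
  Lon: degrees = first 3 digits = 87, minutes = 32.4974; 87 + 32.4974/60 = 87.541623
  E ⇒ keep positive
Point 3:
  Lat: 59.29′ = 0.988167°; total 35.988167
  S ⇒ negate
  Lon: 57.4855′ = 0.958092°; total 123.958092
  W → negative
Point 4:
  Lat: 9° + 34/60 + 13/3600 = 9 + 0.566667 + 0.003611 = 9.570278
  S → negative
  Longitude: 27′ + 4.2″ = 27.07000′; 179 + 27.07000/60 = 179.451167
  E → positive
Point 5:
  Lat: 40 + 22.777/60 = 40.379617
  S → negative
  Longitude: 38.4849′ = 0.641415°; total 144.641415
  hemisphere W, so the sign is −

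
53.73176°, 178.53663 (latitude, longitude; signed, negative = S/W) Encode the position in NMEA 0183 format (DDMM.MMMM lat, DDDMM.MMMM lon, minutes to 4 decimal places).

Lat: 53° + 0.731760 × 60 = 53° 43.905600′
Lon: minutes = (178.536630 − 178) × 60 = 32.197800

5343.9056,N / 17832.1978,E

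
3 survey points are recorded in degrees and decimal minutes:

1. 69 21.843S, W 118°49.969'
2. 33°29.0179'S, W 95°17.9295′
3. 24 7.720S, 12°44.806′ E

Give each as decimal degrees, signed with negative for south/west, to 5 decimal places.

1. -69.36405, -118.83282
2. -33.48363, -95.29883
3. -24.12867, 12.74677

Point 1:
  Lat: 69 + 21.843/60 = 69.364050
  S ⇒ negate
  Longitude: 118 + 49.969/60 = 118.832817
  hemisphere W, so the sign is −
Point 2:
  Lat: 33 + 29.0179/60 = 33.483632
  S → negative
  λ: 17.9295′ = 0.298825°; total 95.298825
  W ⇒ negate
Point 3:
  φ: 24 + 7.72/60 = 24.128667
  hemisphere S, so the sign is −
  Longitude: 12 + 44.806/60 = 12.746767
  E → positive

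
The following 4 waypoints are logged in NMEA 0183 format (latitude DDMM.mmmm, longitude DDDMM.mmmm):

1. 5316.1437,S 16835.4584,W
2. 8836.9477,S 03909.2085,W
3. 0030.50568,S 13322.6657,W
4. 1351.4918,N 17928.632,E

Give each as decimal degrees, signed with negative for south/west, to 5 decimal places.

Point 1:
  φ: split at 2 digits → 53° and 16.1437′; 53 + 16.1437/60 = 53.269062
  S → negative
  λ: split at 3 digits → 168° and 35.4584′; 168 + 35.4584/60 = 168.590973
  W ⇒ negate
Point 2:
  Lat: split at 2 digits → 88° and 36.9477′; 88 + 36.9477/60 = 88.615795
  S → negative
  Lon: degrees = first 3 digits = 39, minutes = 9.2085; 39 + 9.2085/60 = 39.153475
  W ⇒ negate
Point 3:
  φ: degrees = first 2 digits = 0, minutes = 30.50568; 0 + 30.50568/60 = 0.508428
  S → negative
  Lon: degrees = first 3 digits = 133, minutes = 22.6657; 133 + 22.6657/60 = 133.377762
  W ⇒ negate
Point 4:
  φ: degrees = first 2 digits = 13, minutes = 51.4918; 13 + 51.4918/60 = 13.858197
  N → positive
  λ: split at 3 digits → 179° and 28.632′; 179 + 28.632/60 = 179.477200
  E ⇒ keep positive

1. -53.26906, -168.59097
2. -88.61580, -39.15348
3. -0.50843, -133.37776
4. 13.85820, 179.47720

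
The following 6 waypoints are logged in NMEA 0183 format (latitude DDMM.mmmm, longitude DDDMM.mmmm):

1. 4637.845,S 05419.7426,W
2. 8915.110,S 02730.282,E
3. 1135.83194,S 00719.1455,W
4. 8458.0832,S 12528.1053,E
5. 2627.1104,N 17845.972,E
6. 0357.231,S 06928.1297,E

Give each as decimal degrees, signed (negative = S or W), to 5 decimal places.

Point 1:
  Lat: degrees = first 2 digits = 46, minutes = 37.845; 46 + 37.845/60 = 46.630750
  S ⇒ negate
  Lon: split at 3 digits → 054° and 19.7426′; 54 + 19.7426/60 = 54.329043
  W ⇒ negate
Point 2:
  Lat: split at 2 digits → 89° and 15.11′; 89 + 15.11/60 = 89.251833
  S → negative
  λ: split at 3 digits → 027° and 30.282′; 27 + 30.282/60 = 27.504700
  E → positive
Point 3:
  φ: split at 2 digits → 11° and 35.83194′; 11 + 35.83194/60 = 11.597199
  S → negative
  λ: split at 3 digits → 007° and 19.1455′; 7 + 19.1455/60 = 7.319092
  W → negative
Point 4:
  Lat: degrees = first 2 digits = 84, minutes = 58.0832; 84 + 58.0832/60 = 84.968053
  S → negative
  Longitude: degrees = first 3 digits = 125, minutes = 28.1053; 125 + 28.1053/60 = 125.468422
  E → positive
Point 5:
  Latitude: degrees = first 2 digits = 26, minutes = 27.1104; 26 + 27.1104/60 = 26.451840
  N ⇒ keep positive
  Lon: degrees = first 3 digits = 178, minutes = 45.972; 178 + 45.972/60 = 178.766200
  E → positive
Point 6:
  Lat: split at 2 digits → 03° and 57.231′; 3 + 57.231/60 = 3.953850
  hemisphere S, so the sign is −
  Lon: degrees = first 3 digits = 69, minutes = 28.1297; 69 + 28.1297/60 = 69.468828
  E ⇒ keep positive

1. -46.63075, -54.32904
2. -89.25183, 27.50470
3. -11.59720, -7.31909
4. -84.96805, 125.46842
5. 26.45184, 178.76620
6. -3.95385, 69.46883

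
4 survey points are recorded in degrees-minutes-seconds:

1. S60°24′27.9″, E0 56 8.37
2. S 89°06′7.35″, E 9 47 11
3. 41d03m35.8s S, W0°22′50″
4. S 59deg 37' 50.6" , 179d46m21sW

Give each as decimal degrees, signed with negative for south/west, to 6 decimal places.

Point 1:
  φ: 24′ + 27.9″ = 24.46500′; 60 + 24.46500/60 = 60.4077500
  hemisphere S, so the sign is −
  Lon: 0° + 56/60 + 8.37/3600 = 0 + 0.933333 + 0.002325 = 0.9356583
  E ⇒ keep positive
Point 2:
  φ: 6′ + 7.35″ = 6.12250′; 89 + 6.12250/60 = 89.1020417
  S → negative
  Longitude: 9 + 47/60 + 11/3600 = 9.7863889
  E ⇒ keep positive
Point 3:
  Lat: 41 + 3/60 + 35.8/3600 = 41.0599444
  hemisphere S, so the sign is −
  λ: 0 + 22/60 + 50/3600 = 0.3805556
  W ⇒ negate
Point 4:
  Lat: 37′ + 50.6″ = 37.84333′; 59 + 37.84333/60 = 59.6307222
  hemisphere S, so the sign is −
  Lon: 46′ + 21″ = 46.35000′; 179 + 46.35000/60 = 179.7725000
  W ⇒ negate

1. -60.407750, 0.935658
2. -89.102042, 9.786389
3. -41.059944, -0.380556
4. -59.630722, -179.772500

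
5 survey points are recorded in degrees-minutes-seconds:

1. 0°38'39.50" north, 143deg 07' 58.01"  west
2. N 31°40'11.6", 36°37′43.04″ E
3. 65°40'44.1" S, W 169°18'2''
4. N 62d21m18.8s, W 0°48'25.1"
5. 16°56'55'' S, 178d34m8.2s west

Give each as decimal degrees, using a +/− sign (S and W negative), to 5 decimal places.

Point 1:
  φ: 0° + 38/60 + 39.5/3600 = 0 + 0.633333 + 0.010972 = 0.644306
  N ⇒ keep positive
  Longitude: 143° + 7/60 + 58.01/3600 = 143 + 0.116667 + 0.016114 = 143.132781
  hemisphere W, so the sign is −
Point 2:
  Latitude: 31° + 40/60 + 11.6/3600 = 31 + 0.666667 + 0.003222 = 31.669889
  N → positive
  λ: 37′ + 43.04″ = 37.71733′; 36 + 37.71733/60 = 36.628622
  E → positive
Point 3:
  φ: 65° + 40/60 + 44.1/3600 = 65 + 0.666667 + 0.012250 = 65.678917
  S ⇒ negate
  λ: 169° + 18/60 + 2/3600 = 169 + 0.300000 + 0.000556 = 169.300556
  W ⇒ negate
Point 4:
  Lat: 21′ + 18.8″ = 21.31333′; 62 + 21.31333/60 = 62.355222
  N ⇒ keep positive
  Longitude: 0° + 48/60 + 25.1/3600 = 0 + 0.800000 + 0.006972 = 0.806972
  W → negative
Point 5:
  φ: 16 + 56/60 + 55/3600 = 16.948611
  hemisphere S, so the sign is −
  λ: 178° + 34/60 + 8.2/3600 = 178 + 0.566667 + 0.002278 = 178.568944
  W ⇒ negate

1. 0.64431, -143.13278
2. 31.66989, 36.62862
3. -65.67892, -169.30056
4. 62.35522, -0.80697
5. -16.94861, -178.56894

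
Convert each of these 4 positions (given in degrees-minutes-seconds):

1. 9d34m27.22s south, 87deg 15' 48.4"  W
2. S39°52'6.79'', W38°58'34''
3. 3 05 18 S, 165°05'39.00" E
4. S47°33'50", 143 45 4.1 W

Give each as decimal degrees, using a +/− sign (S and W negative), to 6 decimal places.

1. -9.574228, -87.263444
2. -39.868553, -38.976111
3. -3.088333, 165.094167
4. -47.563889, -143.751139

Point 1:
  Latitude: 34′ + 27.22″ = 34.45367′; 9 + 34.45367/60 = 9.5742278
  hemisphere S, so the sign is −
  λ: 87 + 15/60 + 48.4/3600 = 87.2634444
  W → negative
Point 2:
  Lat: 39° + 52/60 + 6.79/3600 = 39 + 0.866667 + 0.001886 = 39.8685528
  S ⇒ negate
  Longitude: 38° + 58/60 + 34/3600 = 38 + 0.966667 + 0.009444 = 38.9761111
  W → negative
Point 3:
  φ: 3 + 5/60 + 18/3600 = 3.0883333
  S ⇒ negate
  λ: 5′ + 39″ = 5.65000′; 165 + 5.65000/60 = 165.0941667
  E ⇒ keep positive
Point 4:
  Lat: 47 + 33/60 + 50/3600 = 47.5638889
  S → negative
  Lon: 45′ + 4.1″ = 45.06833′; 143 + 45.06833/60 = 143.7511389
  W → negative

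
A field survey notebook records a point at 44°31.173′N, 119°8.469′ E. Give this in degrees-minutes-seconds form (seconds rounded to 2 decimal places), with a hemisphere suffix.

φ: 31.17300′ → 31′ and 0.17300 × 60 = 10.3800″
Longitude: fractional minutes 0.46900 × 60 = 28.1400″

44°31′10.38″ N, 119°08′28.14″ E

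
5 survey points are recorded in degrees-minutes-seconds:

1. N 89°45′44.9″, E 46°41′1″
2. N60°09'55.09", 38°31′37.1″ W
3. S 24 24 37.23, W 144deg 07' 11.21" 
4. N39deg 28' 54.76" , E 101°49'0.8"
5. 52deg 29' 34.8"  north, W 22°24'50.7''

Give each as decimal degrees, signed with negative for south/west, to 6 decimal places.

1. 89.762472, 46.683611
2. 60.165303, -38.526972
3. -24.410342, -144.119781
4. 39.481878, 101.816889
5. 52.493000, -22.414083

Point 1:
  φ: 89 + 45/60 + 44.9/3600 = 89.7624722
  N ⇒ keep positive
  λ: 41′ + 1″ = 41.01667′; 46 + 41.01667/60 = 46.6836111
  E ⇒ keep positive
Point 2:
  φ: 9′ + 55.09″ = 9.91817′; 60 + 9.91817/60 = 60.1653028
  N → positive
  Longitude: 31′ + 37.1″ = 31.61833′; 38 + 31.61833/60 = 38.5269722
  W → negative
Point 3:
  Lat: 24° + 24/60 + 37.23/3600 = 24 + 0.400000 + 0.010342 = 24.4103417
  S → negative
  Lon: 144° + 7/60 + 11.21/3600 = 144 + 0.116667 + 0.003114 = 144.1197806
  W → negative
Point 4:
  Latitude: 39° + 28/60 + 54.76/3600 = 39 + 0.466667 + 0.015211 = 39.4818778
  N ⇒ keep positive
  λ: 101° + 49/60 + 0.8/3600 = 101 + 0.816667 + 0.000222 = 101.8168889
  E → positive
Point 5:
  Latitude: 52° + 29/60 + 34.8/3600 = 52 + 0.483333 + 0.009667 = 52.4930000
  N → positive
  λ: 24′ + 50.7″ = 24.84500′; 22 + 24.84500/60 = 22.4140833
  W → negative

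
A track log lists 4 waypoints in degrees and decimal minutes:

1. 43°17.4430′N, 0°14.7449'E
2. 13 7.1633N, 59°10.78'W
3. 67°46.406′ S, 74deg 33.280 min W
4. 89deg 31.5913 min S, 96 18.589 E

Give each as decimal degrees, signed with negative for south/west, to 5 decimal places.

Point 1:
  Lat: 17.443′ = 0.290717°; total 43.290717
  N → positive
  Lon: 0 + 14.7449/60 = 0.245748
  E ⇒ keep positive
Point 2:
  Latitude: 13 + 7.1633/60 = 13.119388
  N ⇒ keep positive
  Lon: 10.78′ = 0.179667°; total 59.179667
  W → negative
Point 3:
  Latitude: 67 + 46.406/60 = 67.773433
  hemisphere S, so the sign is −
  λ: 74 + 33.28/60 = 74.554667
  W → negative
Point 4:
  Latitude: 89 + 31.5913/60 = 89.526522
  S → negative
  Longitude: 96 + 18.589/60 = 96.309817
  E → positive

1. 43.29072, 0.24575
2. 13.11939, -59.17967
3. -67.77343, -74.55467
4. -89.52652, 96.30982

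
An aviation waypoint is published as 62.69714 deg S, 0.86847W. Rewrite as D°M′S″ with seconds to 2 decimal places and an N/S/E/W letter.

φ: 0.697140° → 41.82840′; 0.82840 × 60 = 49.7040″
λ: 0.868470° → 52.10820′; 0.10820 × 60 = 6.4920″

62°41′49.70″ S, 0°52′6.49″ W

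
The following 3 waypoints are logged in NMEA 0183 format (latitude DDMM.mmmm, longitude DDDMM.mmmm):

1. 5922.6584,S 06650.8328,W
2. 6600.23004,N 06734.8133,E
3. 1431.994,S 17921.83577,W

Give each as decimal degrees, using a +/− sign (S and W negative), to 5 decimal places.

Point 1:
  Latitude: degrees = first 2 digits = 59, minutes = 22.6584; 59 + 22.6584/60 = 59.377640
  S → negative
  λ: degrees = first 3 digits = 66, minutes = 50.8328; 66 + 50.8328/60 = 66.847213
  W → negative
Point 2:
  Lat: split at 2 digits → 66° and 0.23004′; 66 + 0.23004/60 = 66.003834
  N → positive
  Lon: degrees = first 3 digits = 67, minutes = 34.8133; 67 + 34.8133/60 = 67.580222
  E → positive
Point 3:
  Latitude: split at 2 digits → 14° and 31.994′; 14 + 31.994/60 = 14.533233
  S → negative
  λ: split at 3 digits → 179° and 21.83577′; 179 + 21.83577/60 = 179.363930
  W → negative

1. -59.37764, -66.84721
2. 66.00383, 67.58022
3. -14.53323, -179.36393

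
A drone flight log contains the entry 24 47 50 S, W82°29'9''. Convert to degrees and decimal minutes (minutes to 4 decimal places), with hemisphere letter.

24° 47.8333′ S, 82° 29.1500′ W

Latitude: 47 + 50/60 = 47.833333′
Longitude: seconds/60 = 0.15000; minutes = 29 + 0.15000 = 29.150000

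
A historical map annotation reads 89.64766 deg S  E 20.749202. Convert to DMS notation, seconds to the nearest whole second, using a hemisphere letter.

Latitude: 0.647660 × 60 = 38.85960′ → 38′, remainder × 60 = 51.58″
Lon: 0.749202 × 60 = 44.95212′ → 44′, remainder × 60 = 57.13″

89°38′52″ S, 20°44′57″ E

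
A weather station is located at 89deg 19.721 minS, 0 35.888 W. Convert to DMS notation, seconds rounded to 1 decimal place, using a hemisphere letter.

Lat: 19.72100′ → 19′ and 0.72100 × 60 = 43.260″
Longitude: 35.88800′ → 35′ and 0.88800 × 60 = 53.280″

89°19′43.3″ S, 0°35′53.3″ W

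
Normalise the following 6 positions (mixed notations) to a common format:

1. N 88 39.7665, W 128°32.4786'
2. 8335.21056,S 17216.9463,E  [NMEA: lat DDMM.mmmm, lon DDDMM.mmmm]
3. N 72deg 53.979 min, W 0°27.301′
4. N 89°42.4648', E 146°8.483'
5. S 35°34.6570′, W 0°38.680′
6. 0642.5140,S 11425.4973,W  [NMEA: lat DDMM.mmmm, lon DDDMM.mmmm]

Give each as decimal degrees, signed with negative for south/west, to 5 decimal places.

1. 88.66278, -128.54131
2. -83.58684, 172.28244
3. 72.89965, -0.45502
4. 89.70775, 146.14138
5. -35.57762, -0.64467
6. -6.70857, -114.42496

Point 1:
  Latitude: 88 + 39.7665/60 = 88.662775
  N ⇒ keep positive
  Longitude: 128 + 32.4786/60 = 128.541310
  W → negative
Point 2:
  Lat: split at 2 digits → 83° and 35.21056′; 83 + 35.21056/60 = 83.586843
  S → negative
  Longitude: degrees = first 3 digits = 172, minutes = 16.9463; 172 + 16.9463/60 = 172.282438
  E → positive
Point 3:
  Latitude: 53.979′ = 0.899650°; total 72.899650
  N → positive
  Longitude: 27.301′ = 0.455017°; total 0.455017
  W ⇒ negate
Point 4:
  Lat: 89 + 42.4648/60 = 89.707747
  N ⇒ keep positive
  Longitude: 146 + 8.483/60 = 146.141383
  E → positive
Point 5:
  Lat: 34.657′ = 0.577617°; total 35.577617
  hemisphere S, so the sign is −
  Lon: 38.68′ = 0.644667°; total 0.644667
  W ⇒ negate
Point 6:
  Lat: split at 2 digits → 06° and 42.514′; 6 + 42.514/60 = 6.708567
  S → negative
  λ: degrees = first 3 digits = 114, minutes = 25.4973; 114 + 25.4973/60 = 114.424955
  W → negative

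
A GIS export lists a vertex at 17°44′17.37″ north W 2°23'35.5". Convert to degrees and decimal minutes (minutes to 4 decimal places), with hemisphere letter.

φ: seconds/60 = 0.28950; minutes = 44 + 0.28950 = 44.289500
Longitude: 23 + 35.5/60 = 23.591667′

17° 44.2895′ N, 2° 23.5917′ W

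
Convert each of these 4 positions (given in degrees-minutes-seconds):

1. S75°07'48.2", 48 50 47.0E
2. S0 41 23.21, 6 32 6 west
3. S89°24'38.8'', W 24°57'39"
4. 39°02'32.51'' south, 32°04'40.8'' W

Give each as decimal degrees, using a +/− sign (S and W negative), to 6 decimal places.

Point 1:
  Latitude: 75 + 7/60 + 48.2/3600 = 75.1300556
  S ⇒ negate
  λ: 50′ + 47″ = 50.78333′; 48 + 50.78333/60 = 48.8463889
  E ⇒ keep positive
Point 2:
  Lat: 41′ + 23.21″ = 41.38683′; 0 + 41.38683/60 = 0.6897806
  S → negative
  Longitude: 32′ + 6″ = 32.10000′; 6 + 32.10000/60 = 6.5350000
  hemisphere W, so the sign is −
Point 3:
  Lat: 24′ + 38.8″ = 24.64667′; 89 + 24.64667/60 = 89.4107778
  hemisphere S, so the sign is −
  Lon: 24 + 57/60 + 39/3600 = 24.9608333
  W ⇒ negate
Point 4:
  Latitude: 39° + 2/60 + 32.51/3600 = 39 + 0.033333 + 0.009031 = 39.0423639
  hemisphere S, so the sign is −
  Longitude: 4′ + 40.8″ = 4.68000′; 32 + 4.68000/60 = 32.0780000
  W → negative

1. -75.130056, 48.846389
2. -0.689781, -6.535000
3. -89.410778, -24.960833
4. -39.042364, -32.078000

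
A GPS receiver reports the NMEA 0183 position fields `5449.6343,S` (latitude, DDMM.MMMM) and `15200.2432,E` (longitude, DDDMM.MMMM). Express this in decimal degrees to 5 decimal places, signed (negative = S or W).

-54.82724, 152.00405

Latitude: split at 2 digits → 54° and 49.6343′; 54 + 49.6343/60 = 54.827238
S ⇒ negate
λ: degrees = first 3 digits = 152, minutes = 0.2432; 152 + 0.2432/60 = 152.004053
E ⇒ keep positive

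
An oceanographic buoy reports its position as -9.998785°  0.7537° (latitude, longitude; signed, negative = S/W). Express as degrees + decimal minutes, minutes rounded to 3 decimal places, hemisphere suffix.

9° 59.927′ S, 0° 45.222′ E

Latitude is negative → S; |value| = 9.998785
Lat: minutes = (9.998785 − 9) × 60 = 59.92710
Longitude: fractional part 0.753700 → 45.22200 minutes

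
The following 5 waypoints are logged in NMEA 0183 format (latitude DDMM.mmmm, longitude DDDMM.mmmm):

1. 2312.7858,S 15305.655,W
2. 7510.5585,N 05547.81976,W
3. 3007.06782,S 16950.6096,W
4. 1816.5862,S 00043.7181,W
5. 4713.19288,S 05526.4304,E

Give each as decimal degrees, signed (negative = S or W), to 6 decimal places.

Point 1:
  Latitude: split at 2 digits → 23° and 12.7858′; 23 + 12.7858/60 = 23.2130967
  S → negative
  Lon: split at 3 digits → 153° and 5.655′; 153 + 5.655/60 = 153.0942500
  hemisphere W, so the sign is −
Point 2:
  Lat: degrees = first 2 digits = 75, minutes = 10.5585; 75 + 10.5585/60 = 75.1759750
  N ⇒ keep positive
  Lon: degrees = first 3 digits = 55, minutes = 47.81976; 55 + 47.81976/60 = 55.7969960
  W ⇒ negate
Point 3:
  Lat: degrees = first 2 digits = 30, minutes = 7.06782; 30 + 7.06782/60 = 30.1177970
  S → negative
  λ: degrees = first 3 digits = 169, minutes = 50.6096; 169 + 50.6096/60 = 169.8434933
  W → negative
Point 4:
  φ: degrees = first 2 digits = 18, minutes = 16.5862; 18 + 16.5862/60 = 18.2764367
  S ⇒ negate
  Lon: degrees = first 3 digits = 0, minutes = 43.7181; 0 + 43.7181/60 = 0.7286350
  W → negative
Point 5:
  Lat: split at 2 digits → 47° and 13.19288′; 47 + 13.19288/60 = 47.2198813
  hemisphere S, so the sign is −
  Lon: degrees = first 3 digits = 55, minutes = 26.4304; 55 + 26.4304/60 = 55.4405067
  E ⇒ keep positive

1. -23.213097, -153.094250
2. 75.175975, -55.796996
3. -30.117797, -169.843493
4. -18.276437, -0.728635
5. -47.219881, 55.440507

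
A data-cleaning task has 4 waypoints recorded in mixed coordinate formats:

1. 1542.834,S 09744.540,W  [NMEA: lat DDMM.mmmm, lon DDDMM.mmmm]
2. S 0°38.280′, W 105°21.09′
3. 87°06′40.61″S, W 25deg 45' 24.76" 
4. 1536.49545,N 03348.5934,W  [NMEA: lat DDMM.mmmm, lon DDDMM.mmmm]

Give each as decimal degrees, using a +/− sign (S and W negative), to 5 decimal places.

1. -15.71390, -97.74233
2. -0.63800, -105.35150
3. -87.11128, -25.75688
4. 15.60826, -33.80989

Point 1:
  φ: split at 2 digits → 15° and 42.834′; 15 + 42.834/60 = 15.713900
  S ⇒ negate
  λ: split at 3 digits → 097° and 44.54′; 97 + 44.54/60 = 97.742333
  hemisphere W, so the sign is −
Point 2:
  Lat: 0 + 38.28/60 = 0.638000
  hemisphere S, so the sign is −
  Lon: 21.09′ = 0.351500°; total 105.351500
  W ⇒ negate
Point 3:
  φ: 87 + 6/60 + 40.61/3600 = 87.111281
  S → negative
  Lon: 25 + 45/60 + 24.76/3600 = 25.756878
  hemisphere W, so the sign is −
Point 4:
  φ: split at 2 digits → 15° and 36.49545′; 15 + 36.49545/60 = 15.608258
  N → positive
  Lon: split at 3 digits → 033° and 48.5934′; 33 + 48.5934/60 = 33.809890
  W ⇒ negate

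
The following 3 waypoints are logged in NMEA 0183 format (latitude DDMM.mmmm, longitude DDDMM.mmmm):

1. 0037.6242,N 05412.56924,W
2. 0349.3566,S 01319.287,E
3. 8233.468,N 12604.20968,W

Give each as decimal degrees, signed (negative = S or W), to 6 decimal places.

Point 1:
  Latitude: split at 2 digits → 00° and 37.6242′; 0 + 37.6242/60 = 0.6270700
  N → positive
  Lon: degrees = first 3 digits = 54, minutes = 12.56924; 54 + 12.56924/60 = 54.2094873
  hemisphere W, so the sign is −
Point 2:
  φ: split at 2 digits → 03° and 49.3566′; 3 + 49.3566/60 = 3.8226100
  hemisphere S, so the sign is −
  Longitude: split at 3 digits → 013° and 19.287′; 13 + 19.287/60 = 13.3214500
  E ⇒ keep positive
Point 3:
  Lat: degrees = first 2 digits = 82, minutes = 33.468; 82 + 33.468/60 = 82.5578000
  N ⇒ keep positive
  λ: split at 3 digits → 126° and 4.20968′; 126 + 4.20968/60 = 126.0701613
  hemisphere W, so the sign is −

1. 0.627070, -54.209487
2. -3.822610, 13.321450
3. 82.557800, -126.070161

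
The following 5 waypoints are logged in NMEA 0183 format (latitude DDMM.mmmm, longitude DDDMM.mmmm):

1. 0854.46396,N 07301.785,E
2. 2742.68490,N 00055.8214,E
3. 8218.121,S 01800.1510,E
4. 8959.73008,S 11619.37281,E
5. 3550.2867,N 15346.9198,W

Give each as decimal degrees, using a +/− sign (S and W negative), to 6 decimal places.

1. 8.907733, 73.029750
2. 27.711415, 0.930357
3. -82.302017, 18.002517
4. -89.995501, 116.322880
5. 35.838112, -153.781997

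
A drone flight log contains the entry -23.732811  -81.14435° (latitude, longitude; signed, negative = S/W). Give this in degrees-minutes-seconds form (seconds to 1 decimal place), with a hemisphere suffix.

23°43′58.1″ S, 81°08′39.7″ W

Latitude is negative → S; |value| = 23.732811
Lat: 0.732811° → 43.96866′; 0.96866 × 60 = 58.120″
Longitude is negative → W; |value| = 81.144350
λ: 0.144350° → 8.66100′; 0.66100 × 60 = 39.660″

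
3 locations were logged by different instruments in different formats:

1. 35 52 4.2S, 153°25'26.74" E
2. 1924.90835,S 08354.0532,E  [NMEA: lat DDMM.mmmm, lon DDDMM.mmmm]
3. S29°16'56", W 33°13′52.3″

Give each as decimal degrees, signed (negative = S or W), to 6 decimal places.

Point 1:
  φ: 52′ + 4.2″ = 52.07000′; 35 + 52.07000/60 = 35.8678333
  S ⇒ negate
  Lon: 153 + 25/60 + 26.74/3600 = 153.4240944
  E ⇒ keep positive
Point 2:
  Lat: degrees = first 2 digits = 19, minutes = 24.90835; 19 + 24.90835/60 = 19.4151392
  S → negative
  Longitude: split at 3 digits → 083° and 54.0532′; 83 + 54.0532/60 = 83.9008867
  E → positive
Point 3:
  φ: 29 + 16/60 + 56/3600 = 29.2822222
  S → negative
  λ: 33 + 13/60 + 52.3/3600 = 33.2311944
  hemisphere W, so the sign is −

1. -35.867833, 153.424094
2. -19.415139, 83.900887
3. -29.282222, -33.231194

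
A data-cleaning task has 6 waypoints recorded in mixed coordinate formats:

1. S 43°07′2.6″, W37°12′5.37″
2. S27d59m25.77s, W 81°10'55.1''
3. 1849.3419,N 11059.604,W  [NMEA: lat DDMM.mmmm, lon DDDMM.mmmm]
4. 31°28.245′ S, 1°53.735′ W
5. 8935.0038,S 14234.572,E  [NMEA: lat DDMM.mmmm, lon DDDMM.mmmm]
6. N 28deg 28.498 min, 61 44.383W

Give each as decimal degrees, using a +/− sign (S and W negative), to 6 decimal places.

1. -43.117389, -37.201492
2. -27.990492, -81.181972
3. 18.822365, -110.993400
4. -31.470750, -1.895583
5. -89.583397, 142.576200
6. 28.474967, -61.739717

Point 1:
  φ: 7′ + 2.6″ = 7.04333′; 43 + 7.04333/60 = 43.1173889
  S → negative
  Longitude: 37° + 12/60 + 5.37/3600 = 37 + 0.200000 + 0.001492 = 37.2014917
  W → negative
Point 2:
  φ: 27 + 59/60 + 25.77/3600 = 27.9904917
  S → negative
  λ: 10′ + 55.1″ = 10.91833′; 81 + 10.91833/60 = 81.1819722
  W ⇒ negate
Point 3:
  Lat: split at 2 digits → 18° and 49.3419′; 18 + 49.3419/60 = 18.8223650
  N → positive
  Lon: degrees = first 3 digits = 110, minutes = 59.604; 110 + 59.604/60 = 110.9934000
  W ⇒ negate
Point 4:
  Latitude: 31 + 28.245/60 = 31.4707500
  S ⇒ negate
  Lon: 1 + 53.735/60 = 1.8955833
  W → negative
Point 5:
  Lat: degrees = first 2 digits = 89, minutes = 35.0038; 89 + 35.0038/60 = 89.5833967
  S → negative
  Longitude: split at 3 digits → 142° and 34.572′; 142 + 34.572/60 = 142.5762000
  E ⇒ keep positive
Point 6:
  Latitude: 28.498′ = 0.474967°; total 28.4749667
  N ⇒ keep positive
  Lon: 44.383′ = 0.739717°; total 61.7397167
  W ⇒ negate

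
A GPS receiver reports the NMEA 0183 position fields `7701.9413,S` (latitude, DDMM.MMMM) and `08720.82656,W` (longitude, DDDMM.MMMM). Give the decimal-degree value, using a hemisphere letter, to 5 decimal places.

Latitude: split at 2 digits → 77° and 1.9413′; 77 + 1.9413/60 = 77.032355
Lon: degrees = first 3 digits = 87, minutes = 20.82656; 87 + 20.82656/60 = 87.347109

77.03236° S, 87.34711° W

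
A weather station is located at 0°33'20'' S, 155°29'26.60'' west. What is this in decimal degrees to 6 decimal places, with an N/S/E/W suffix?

Lat: 0 + 33/60 + 20/3600 = 0.5555556
λ: 155° + 29/60 + 26.6/3600 = 155 + 0.483333 + 0.007389 = 155.4907222

0.555556° S, 155.490722° W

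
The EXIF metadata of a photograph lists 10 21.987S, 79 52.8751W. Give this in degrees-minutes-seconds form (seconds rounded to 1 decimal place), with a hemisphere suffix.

Lat: 21.98700′ → 21′ and 0.98700 × 60 = 59.220″
λ: fractional minutes 0.87510 × 60 = 52.506″

10°21′59.2″ S, 79°52′52.5″ W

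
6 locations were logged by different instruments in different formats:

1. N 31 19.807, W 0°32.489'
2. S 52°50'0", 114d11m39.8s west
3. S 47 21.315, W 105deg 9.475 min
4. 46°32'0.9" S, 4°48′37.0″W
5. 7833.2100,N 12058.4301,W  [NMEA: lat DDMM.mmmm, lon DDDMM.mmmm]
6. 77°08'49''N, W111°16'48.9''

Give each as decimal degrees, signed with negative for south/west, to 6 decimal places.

1. 31.330117, -0.541483
2. -52.833333, -114.194389
3. -47.355250, -105.157917
4. -46.533583, -4.810278
5. 78.553500, -120.973835
6. 77.146944, -111.280250

Point 1:
  φ: 31 + 19.807/60 = 31.3301167
  N → positive
  Longitude: 0 + 32.489/60 = 0.5414833
  hemisphere W, so the sign is −
Point 2:
  Lat: 52 + 50/60 + 0/3600 = 52.8333333
  S ⇒ negate
  Longitude: 114 + 11/60 + 39.8/3600 = 114.1943889
  W ⇒ negate
Point 3:
  φ: 21.315′ = 0.355250°; total 47.3552500
  S ⇒ negate
  Longitude: 105 + 9.475/60 = 105.1579167
  hemisphere W, so the sign is −
Point 4:
  Lat: 46° + 32/60 + 0.9/3600 = 46 + 0.533333 + 0.000250 = 46.5335833
  S ⇒ negate
  Lon: 4° + 48/60 + 37/3600 = 4 + 0.800000 + 0.010278 = 4.8102778
  W ⇒ negate
Point 5:
  Latitude: split at 2 digits → 78° and 33.21′; 78 + 33.21/60 = 78.5535000
  N → positive
  λ: split at 3 digits → 120° and 58.4301′; 120 + 58.4301/60 = 120.9738350
  W → negative
Point 6:
  Lat: 8′ + 49″ = 8.81667′; 77 + 8.81667/60 = 77.1469444
  N → positive
  Lon: 16′ + 48.9″ = 16.81500′; 111 + 16.81500/60 = 111.2802500
  W → negative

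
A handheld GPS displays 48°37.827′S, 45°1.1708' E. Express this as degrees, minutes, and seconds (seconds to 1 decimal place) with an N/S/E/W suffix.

Lat: 37.82700′ → 37′ and 0.82700 × 60 = 49.620″
Lon: fractional minutes 0.17080 × 60 = 10.248″

48°37′49.6″ S, 45°01′10.2″ E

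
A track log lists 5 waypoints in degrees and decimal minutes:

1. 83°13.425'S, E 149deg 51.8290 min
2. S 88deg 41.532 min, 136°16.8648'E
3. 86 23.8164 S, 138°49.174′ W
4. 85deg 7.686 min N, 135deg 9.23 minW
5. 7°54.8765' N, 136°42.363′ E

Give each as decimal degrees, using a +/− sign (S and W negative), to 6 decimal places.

1. -83.223750, 149.863817
2. -88.692200, 136.281080
3. -86.396940, -138.819567
4. 85.128100, -135.153833
5. 7.914608, 136.706050

Point 1:
  φ: 13.425′ = 0.223750°; total 83.2237500
  hemisphere S, so the sign is −
  Longitude: 51.829′ = 0.863817°; total 149.8638167
  E ⇒ keep positive
Point 2:
  Latitude: 88 + 41.532/60 = 88.6922000
  S ⇒ negate
  Longitude: 136 + 16.8648/60 = 136.2810800
  E → positive
Point 3:
  Latitude: 23.8164′ = 0.396940°; total 86.3969400
  S ⇒ negate
  λ: 138 + 49.174/60 = 138.8195667
  hemisphere W, so the sign is −
Point 4:
  Lat: 85 + 7.686/60 = 85.1281000
  N ⇒ keep positive
  λ: 9.23′ = 0.153833°; total 135.1538333
  W → negative
Point 5:
  Latitude: 54.8765′ = 0.914608°; total 7.9146083
  N → positive
  Lon: 42.363′ = 0.706050°; total 136.7060500
  E → positive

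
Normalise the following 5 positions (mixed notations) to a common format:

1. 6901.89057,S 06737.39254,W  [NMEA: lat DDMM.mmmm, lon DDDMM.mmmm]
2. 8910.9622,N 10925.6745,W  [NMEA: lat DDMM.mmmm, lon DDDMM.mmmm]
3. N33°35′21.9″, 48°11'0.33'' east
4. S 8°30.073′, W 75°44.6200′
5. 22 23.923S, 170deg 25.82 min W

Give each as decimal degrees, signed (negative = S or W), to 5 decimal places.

1. -69.03151, -67.62321
2. 89.18270, -109.42791
3. 33.58942, 48.18343
4. -8.50122, -75.74367
5. -22.39872, -170.43033

Point 1:
  Latitude: degrees = first 2 digits = 69, minutes = 1.89057; 69 + 1.89057/60 = 69.031510
  S ⇒ negate
  Longitude: degrees = first 3 digits = 67, minutes = 37.39254; 67 + 37.39254/60 = 67.623209
  W → negative
Point 2:
  Latitude: degrees = first 2 digits = 89, minutes = 10.9622; 89 + 10.9622/60 = 89.182703
  N ⇒ keep positive
  Lon: degrees = first 3 digits = 109, minutes = 25.6745; 109 + 25.6745/60 = 109.427908
  W ⇒ negate
Point 3:
  φ: 33° + 35/60 + 21.9/3600 = 33 + 0.583333 + 0.006083 = 33.589417
  N → positive
  λ: 48 + 11/60 + 0.33/3600 = 48.183425
  E → positive
Point 4:
  Latitude: 8 + 30.073/60 = 8.501217
  hemisphere S, so the sign is −
  λ: 44.62′ = 0.743667°; total 75.743667
  hemisphere W, so the sign is −
Point 5:
  Latitude: 22 + 23.923/60 = 22.398717
  S ⇒ negate
  Lon: 170 + 25.82/60 = 170.430333
  W ⇒ negate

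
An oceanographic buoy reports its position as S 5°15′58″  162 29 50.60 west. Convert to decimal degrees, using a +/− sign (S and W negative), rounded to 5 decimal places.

Latitude: 5° + 15/60 + 58/3600 = 5 + 0.250000 + 0.016111 = 5.266111
hemisphere S, so the sign is −
Lon: 162 + 29/60 + 50.6/3600 = 162.497389
W ⇒ negate

-5.26611, -162.49739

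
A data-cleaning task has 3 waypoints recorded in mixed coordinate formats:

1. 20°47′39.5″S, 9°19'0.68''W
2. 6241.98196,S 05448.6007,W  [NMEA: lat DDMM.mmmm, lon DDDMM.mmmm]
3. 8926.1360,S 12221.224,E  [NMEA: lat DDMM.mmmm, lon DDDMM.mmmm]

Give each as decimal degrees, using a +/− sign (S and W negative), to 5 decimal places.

1. -20.79431, -9.31686
2. -62.69970, -54.81001
3. -89.43560, 122.35373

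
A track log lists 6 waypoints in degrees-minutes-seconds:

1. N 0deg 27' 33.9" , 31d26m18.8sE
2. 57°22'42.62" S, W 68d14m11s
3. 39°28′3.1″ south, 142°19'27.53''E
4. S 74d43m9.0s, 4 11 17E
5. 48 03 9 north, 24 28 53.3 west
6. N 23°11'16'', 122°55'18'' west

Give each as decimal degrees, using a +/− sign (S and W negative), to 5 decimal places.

Point 1:
  φ: 0 + 27/60 + 33.9/3600 = 0.459417
  N ⇒ keep positive
  Lon: 31 + 26/60 + 18.8/3600 = 31.438556
  E ⇒ keep positive
Point 2:
  Latitude: 22′ + 42.62″ = 22.71033′; 57 + 22.71033/60 = 57.378506
  S ⇒ negate
  Longitude: 68° + 14/60 + 11/3600 = 68 + 0.233333 + 0.003056 = 68.236389
  hemisphere W, so the sign is −
Point 3:
  Latitude: 39 + 28/60 + 3.1/3600 = 39.467528
  S ⇒ negate
  Longitude: 19′ + 27.53″ = 19.45883′; 142 + 19.45883/60 = 142.324314
  E → positive
Point 4:
  φ: 74° + 43/60 + 9/3600 = 74 + 0.716667 + 0.002500 = 74.719167
  S ⇒ negate
  Longitude: 4 + 11/60 + 17/3600 = 4.188056
  E ⇒ keep positive
Point 5:
  φ: 48 + 3/60 + 9/3600 = 48.052500
  N → positive
  Lon: 24° + 28/60 + 53.3/3600 = 24 + 0.466667 + 0.014806 = 24.481472
  hemisphere W, so the sign is −
Point 6:
  φ: 23 + 11/60 + 16/3600 = 23.187778
  N → positive
  Lon: 122° + 55/60 + 18/3600 = 122 + 0.916667 + 0.005000 = 122.921667
  hemisphere W, so the sign is −

1. 0.45942, 31.43856
2. -57.37851, -68.23639
3. -39.46753, 142.32431
4. -74.71917, 4.18806
5. 48.05250, -24.48147
6. 23.18778, -122.92167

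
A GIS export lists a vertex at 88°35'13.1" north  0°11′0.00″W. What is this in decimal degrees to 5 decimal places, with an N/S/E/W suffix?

88.58697° N, 0.18333° W

Lat: 88° + 35/60 + 13.1/3600 = 88 + 0.583333 + 0.003639 = 88.586972
Lon: 0° + 11/60 + 0/3600 = 0 + 0.183333 + 0.000000 = 0.183333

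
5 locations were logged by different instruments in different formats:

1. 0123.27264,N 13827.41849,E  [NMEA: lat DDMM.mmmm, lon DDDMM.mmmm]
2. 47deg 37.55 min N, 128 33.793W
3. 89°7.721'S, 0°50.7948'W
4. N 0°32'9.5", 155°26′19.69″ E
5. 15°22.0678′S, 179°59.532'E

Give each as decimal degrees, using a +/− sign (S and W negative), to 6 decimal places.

1. 1.387877, 138.456975
2. 47.625833, -128.563217
3. -89.128683, -0.846580
4. 0.535972, 155.438803
5. -15.367797, 179.992200

Point 1:
  Lat: split at 2 digits → 01° and 23.27264′; 1 + 23.27264/60 = 1.3878773
  N → positive
  Lon: degrees = first 3 digits = 138, minutes = 27.41849; 138 + 27.41849/60 = 138.4569748
  E ⇒ keep positive
Point 2:
  Lat: 47 + 37.55/60 = 47.6258333
  N ⇒ keep positive
  Lon: 128 + 33.793/60 = 128.5632167
  hemisphere W, so the sign is −
Point 3:
  Lat: 89 + 7.721/60 = 89.1286833
  S → negative
  Longitude: 0 + 50.7948/60 = 0.8465800
  W → negative
Point 4:
  Lat: 0° + 32/60 + 9.5/3600 = 0 + 0.533333 + 0.002639 = 0.5359722
  N → positive
  Longitude: 155 + 26/60 + 19.69/3600 = 155.4388028
  E → positive
Point 5:
  Latitude: 15 + 22.0678/60 = 15.3677967
  S → negative
  Longitude: 179 + 59.532/60 = 179.9922000
  E ⇒ keep positive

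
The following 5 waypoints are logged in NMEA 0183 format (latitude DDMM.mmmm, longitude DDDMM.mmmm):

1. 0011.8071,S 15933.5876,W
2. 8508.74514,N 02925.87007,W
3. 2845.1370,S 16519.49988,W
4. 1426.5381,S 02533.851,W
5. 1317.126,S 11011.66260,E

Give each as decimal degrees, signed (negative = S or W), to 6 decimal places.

1. -0.196785, -159.559793
2. 85.145752, -29.431168
3. -28.752283, -165.324998
4. -14.442302, -25.564183
5. -13.285433, 110.194377

Point 1:
  Latitude: split at 2 digits → 00° and 11.8071′; 0 + 11.8071/60 = 0.1967850
  S → negative
  Lon: degrees = first 3 digits = 159, minutes = 33.5876; 159 + 33.5876/60 = 159.5597933
  W → negative
Point 2:
  Latitude: degrees = first 2 digits = 85, minutes = 8.74514; 85 + 8.74514/60 = 85.1457523
  N → positive
  Longitude: split at 3 digits → 029° and 25.87007′; 29 + 25.87007/60 = 29.4311678
  W ⇒ negate
Point 3:
  φ: degrees = first 2 digits = 28, minutes = 45.137; 28 + 45.137/60 = 28.7522833
  S → negative
  Lon: degrees = first 3 digits = 165, minutes = 19.49988; 165 + 19.49988/60 = 165.3249980
  hemisphere W, so the sign is −
Point 4:
  φ: degrees = first 2 digits = 14, minutes = 26.5381; 14 + 26.5381/60 = 14.4423017
  S → negative
  Lon: split at 3 digits → 025° and 33.851′; 25 + 33.851/60 = 25.5641833
  W ⇒ negate
Point 5:
  Latitude: degrees = first 2 digits = 13, minutes = 17.126; 13 + 17.126/60 = 13.2854333
  hemisphere S, so the sign is −
  Longitude: degrees = first 3 digits = 110, minutes = 11.6626; 110 + 11.6626/60 = 110.1943767
  E ⇒ keep positive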